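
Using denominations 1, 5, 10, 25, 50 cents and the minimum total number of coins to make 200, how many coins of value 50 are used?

4

Use the largest denomination that fits, subtract, and repeat.
200 − 4×50→0
Count of 50: 4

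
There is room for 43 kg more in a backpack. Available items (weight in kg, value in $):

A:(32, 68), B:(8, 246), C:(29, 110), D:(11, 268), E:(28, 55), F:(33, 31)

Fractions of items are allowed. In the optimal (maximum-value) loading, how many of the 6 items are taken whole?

2

Greedy by value/weight ratio, highest first.
Ratios (sorted): B 30.75, D 24.36, C 3.79, A 2.12, E 1.96, F 0.94
take B (8 @ 246); take D (11 @ 268); take 24/29 of C → 91.03. Capacity used 43/43.
2 item(s) taken whole; one partial (take 24/29 of C).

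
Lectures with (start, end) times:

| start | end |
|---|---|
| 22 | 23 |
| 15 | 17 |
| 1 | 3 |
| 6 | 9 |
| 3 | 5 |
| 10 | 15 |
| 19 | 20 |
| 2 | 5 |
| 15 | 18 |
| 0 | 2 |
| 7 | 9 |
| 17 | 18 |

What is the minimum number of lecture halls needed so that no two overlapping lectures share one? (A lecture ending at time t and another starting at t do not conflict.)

starts: [0, 1, 2, 3, 6, 7, 10, 15, 15, 17, 19, 22]
ends:   [2, 3, 5, 5, 9, 9, 15, 17, 18, 18, 20, 23]
s0→1 s1→2  — peak 2.

2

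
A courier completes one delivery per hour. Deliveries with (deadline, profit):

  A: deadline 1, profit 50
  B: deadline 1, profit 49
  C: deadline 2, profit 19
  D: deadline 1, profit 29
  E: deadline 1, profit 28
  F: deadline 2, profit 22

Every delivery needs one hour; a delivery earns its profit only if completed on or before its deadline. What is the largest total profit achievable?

72

Take jobs in profit order; each goes to the latest open slot no later than its deadline.
By profit: A(d1,50), B(d1,49), D(d1,29), E(d1,28), F(d2,22), C(d2,19)
A→slot 1; B skipped; D skipped; E skipped; F→slot 2; C skipped.
Profit = 50 + 22 = 72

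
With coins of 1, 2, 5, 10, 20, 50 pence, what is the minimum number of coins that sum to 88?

6

Greedy: take as many of the largest coin as possible, then repeat with the remainder.
88 − 1×50→38 − 1×20→18 − 1×10→8 − 1×5→3 − 1×2→1 − 1×1→0
Total coins = 1 + 1 + 1 + 1 + 1 + 1 = 6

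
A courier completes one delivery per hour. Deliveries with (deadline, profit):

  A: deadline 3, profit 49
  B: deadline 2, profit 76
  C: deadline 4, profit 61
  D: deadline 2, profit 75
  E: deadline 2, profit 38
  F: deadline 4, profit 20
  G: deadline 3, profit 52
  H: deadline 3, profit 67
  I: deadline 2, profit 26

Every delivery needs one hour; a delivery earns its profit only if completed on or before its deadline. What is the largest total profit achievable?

279

Take jobs in profit order; each goes to the latest open slot no later than its deadline.
By profit: B(d2,76), D(d2,75), H(d3,67), C(d4,61), G(d3,52), A(d3,49), E(d2,38), I(d2,26), F(d4,20)
B→slot 2; D→slot 1; H→slot 3; C→slot 4; G skipped; A skipped; E skipped; I skipped; F skipped.
Profit = 75 + 76 + 67 + 61 = 279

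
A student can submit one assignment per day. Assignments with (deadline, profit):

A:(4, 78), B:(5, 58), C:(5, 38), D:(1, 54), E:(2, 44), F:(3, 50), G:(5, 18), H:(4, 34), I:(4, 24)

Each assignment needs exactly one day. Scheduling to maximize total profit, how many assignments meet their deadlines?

Profit order: A=78 B=58 D=54 F=50 E=44 C=38 H=34 I=24 G=18
Assign: A→slot 4, B→slot 5, D→slot 1, F→slot 3, E→slot 2, C skipped, H skipped, I skipped, G skipped.
Slots: [1:D] [2:E] [3:F] [4:A] [5:B]
5 of 9 scheduled.

5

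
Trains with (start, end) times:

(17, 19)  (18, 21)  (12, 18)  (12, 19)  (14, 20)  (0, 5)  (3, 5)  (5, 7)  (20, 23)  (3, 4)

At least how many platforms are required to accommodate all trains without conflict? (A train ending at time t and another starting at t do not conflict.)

Count concurrent intervals with a sweep; the peak is the room count.
Events (time:±→running): 0:+→1 3:+→2 3:+→3 4:-→2 5:-→1 5:-→0 5:+→1 7:-→0 12:+→1 12:+→2 14:+→3 17:+→4 … peak 4.

4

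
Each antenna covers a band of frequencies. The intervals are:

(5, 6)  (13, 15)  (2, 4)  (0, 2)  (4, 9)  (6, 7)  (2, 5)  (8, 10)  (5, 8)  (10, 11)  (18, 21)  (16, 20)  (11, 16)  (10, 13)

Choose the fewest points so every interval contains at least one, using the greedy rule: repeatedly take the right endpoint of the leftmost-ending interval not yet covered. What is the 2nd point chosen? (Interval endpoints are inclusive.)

6

Process intervals by earliest right end; each time one isn't hit yet, stab at its right endpoint.
By right end: [0,2]  [2,4]  [2,5]  [5,6]  [6,7]  [5,8]  [4,9]  [8,10]  [10,11]  [10,13]  [13,15]  [11,16]  [16,20]  [18,21]
[0,2] uncovered → point at 2; [5,6] uncovered → point at 6; [8,10] uncovered → point at 10; [13,15] uncovered → point at 15; [16,20] uncovered → point at 20.
Points: 2, 6, 10, 15, 20 (5 total).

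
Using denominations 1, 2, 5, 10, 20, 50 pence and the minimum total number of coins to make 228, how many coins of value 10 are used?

Greedy: take as many of the largest coin as possible, then repeat with the remainder.
228 − 4×50→28 − 1×20→8 − 1×5→3 − 1×2→1 − 1×1→0
Count of 10: 0

0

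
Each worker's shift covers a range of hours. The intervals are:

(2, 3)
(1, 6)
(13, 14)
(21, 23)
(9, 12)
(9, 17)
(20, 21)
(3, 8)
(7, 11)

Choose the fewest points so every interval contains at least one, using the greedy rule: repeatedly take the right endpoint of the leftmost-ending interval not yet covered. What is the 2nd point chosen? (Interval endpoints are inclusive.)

Process intervals by earliest right end; each time one isn't hit yet, stab at its right endpoint.
Sorted: [2,3] [1,6] [3,8] [7,11] [9,12] [13,14] [9,17] [20,21] [21,23]
{[2,3],[1,6],[3,8]} hit by 3; {[7,11],[9,12]} hit by 11; {[13,14],[9,17]} hit by 14; {[20,21],[21,23]} hit by 21.
Points: 3, 11, 14, 21 (4 total).

11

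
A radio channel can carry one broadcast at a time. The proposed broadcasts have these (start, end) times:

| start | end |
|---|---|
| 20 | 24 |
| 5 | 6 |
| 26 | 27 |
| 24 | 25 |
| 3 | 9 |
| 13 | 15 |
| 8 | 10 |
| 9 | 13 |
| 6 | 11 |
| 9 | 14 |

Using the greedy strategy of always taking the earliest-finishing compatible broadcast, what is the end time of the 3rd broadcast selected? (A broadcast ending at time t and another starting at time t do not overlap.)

15

By end time: (5,6), (3,9), (8,10), (6,11), (9,13), (9,14), (13,15), (20,24), (24,25), (26,27).
Pick (5,6); next start ≥ 6 → (8,10); next start ≥ 10 → (13,15); next start ≥ 15 → (20,24); next start ≥ 24 → (24,25); next start ≥ 25 → (26,27).
Selected: (5,6) (8,10) (13,15) (20,24) (24,25) (26,27)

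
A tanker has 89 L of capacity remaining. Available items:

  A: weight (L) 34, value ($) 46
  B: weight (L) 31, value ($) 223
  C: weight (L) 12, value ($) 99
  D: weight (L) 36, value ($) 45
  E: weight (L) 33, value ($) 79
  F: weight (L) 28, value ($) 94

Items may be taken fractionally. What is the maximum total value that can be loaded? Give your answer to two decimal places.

Greedy by value/weight ratio, highest first.
Order: C (99/12=8.25) > B (223/31=7.19) > F (94/28=3.36) > E (79/33=2.39) > A (46/34=1.35) > D (45/36=1.25)
Fill: take C (12 @ 99) → take B (31 @ 223) → take F (28 @ 94) → take 18/33 of E → 43.09; 89/89 used.
Total value = 459.09

459.09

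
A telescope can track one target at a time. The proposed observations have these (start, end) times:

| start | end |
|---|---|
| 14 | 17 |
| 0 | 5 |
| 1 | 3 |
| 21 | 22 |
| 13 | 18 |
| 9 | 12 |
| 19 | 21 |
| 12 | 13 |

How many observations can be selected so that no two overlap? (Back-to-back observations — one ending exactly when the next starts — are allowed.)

6

By end time: (1,3), (0,5), (9,12), (12,13), (14,17), (13,18), (19,21), (21,22).
Pick (1,3); next start ≥ 3 → (9,12); next start ≥ 12 → (12,13); next start ≥ 13 → (14,17); next start ≥ 17 → (19,21); next start ≥ 21 → (21,22).
Selected 6 observations.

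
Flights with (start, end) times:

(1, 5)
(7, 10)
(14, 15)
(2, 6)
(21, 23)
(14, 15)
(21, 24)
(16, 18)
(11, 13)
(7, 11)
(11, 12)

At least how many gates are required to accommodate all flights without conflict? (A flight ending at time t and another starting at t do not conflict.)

2

starts: [1, 2, 7, 7, 11, 11, 14, 14, 16, 21, 21]
ends:   [5, 6, 10, 11, 12, 13, 15, 15, 18, 23, 24]
s1→1 s2→2  — peak 2.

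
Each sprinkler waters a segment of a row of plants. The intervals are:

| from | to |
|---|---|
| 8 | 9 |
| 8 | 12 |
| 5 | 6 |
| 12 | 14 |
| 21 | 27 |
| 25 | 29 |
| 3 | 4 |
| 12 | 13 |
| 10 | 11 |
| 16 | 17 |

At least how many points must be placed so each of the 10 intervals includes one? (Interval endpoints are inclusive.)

7

Sort by right endpoint; whenever an interval is uncovered, place a point at its right end.
By right end: [3,4]  [5,6]  [8,9]  [10,11]  [8,12]  [12,13]  [12,14]  [16,17]  [21,27]  [25,29]
[3,4] uncovered → point at 4; [5,6] uncovered → point at 6; [8,9] uncovered → point at 9; [10,11] uncovered → point at 11; [12,13] uncovered → point at 13; [16,17] uncovered → point at 17; [21,27] uncovered → point at 27.
Points: 4, 6, 9, 11, 13, 17, 27 (7 total).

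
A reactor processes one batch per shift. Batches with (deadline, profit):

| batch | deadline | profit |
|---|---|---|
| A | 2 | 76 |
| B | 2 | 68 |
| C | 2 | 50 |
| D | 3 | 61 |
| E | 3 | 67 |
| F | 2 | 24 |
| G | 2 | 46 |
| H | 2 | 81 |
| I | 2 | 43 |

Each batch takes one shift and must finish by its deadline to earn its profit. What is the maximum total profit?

224

By profit: H(d2,81), A(d2,76), B(d2,68), E(d3,67), D(d3,61), C(d2,50), G(d2,46), I(d2,43), F(d2,24)
H→slot 2; A→slot 1; B skipped; E→slot 3; D skipped; C skipped; G skipped; I skipped; F skipped.
Profit = 76 + 81 + 67 = 224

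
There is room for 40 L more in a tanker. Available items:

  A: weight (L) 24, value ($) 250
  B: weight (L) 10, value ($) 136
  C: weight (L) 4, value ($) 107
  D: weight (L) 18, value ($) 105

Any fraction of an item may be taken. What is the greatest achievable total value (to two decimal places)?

504.67

Greedy by value/weight ratio, highest first.
Order: C (107/4=26.75) > B (136/10=13.60) > A (250/24=10.42) > D (105/18=5.83)
Fill: take C (4 @ 107) → take B (10 @ 136) → take A (24 @ 250) → take 2/18 of D → 11.67; 40/40 used.
Total value = 504.67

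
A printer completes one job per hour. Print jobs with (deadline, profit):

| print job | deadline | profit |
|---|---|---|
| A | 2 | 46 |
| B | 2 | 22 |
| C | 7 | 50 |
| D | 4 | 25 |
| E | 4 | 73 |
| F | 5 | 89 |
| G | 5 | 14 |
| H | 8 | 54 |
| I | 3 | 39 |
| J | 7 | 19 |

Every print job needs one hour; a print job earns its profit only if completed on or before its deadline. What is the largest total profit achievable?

395

Take jobs in profit order; each goes to the latest open slot no later than its deadline.
By profit: F(d5,89), E(d4,73), H(d8,54), C(d7,50), A(d2,46), I(d3,39), D(d4,25), B(d2,22), J(d7,19), G(d5,14)
F→slot 5; E→slot 4; H→slot 8; C→slot 7; A→slot 2; I→slot 3; D→slot 1; B skipped; J→slot 6; G skipped.
Profit = 25 + 46 + 39 + 73 + 89 + 19 + 50 + 54 = 395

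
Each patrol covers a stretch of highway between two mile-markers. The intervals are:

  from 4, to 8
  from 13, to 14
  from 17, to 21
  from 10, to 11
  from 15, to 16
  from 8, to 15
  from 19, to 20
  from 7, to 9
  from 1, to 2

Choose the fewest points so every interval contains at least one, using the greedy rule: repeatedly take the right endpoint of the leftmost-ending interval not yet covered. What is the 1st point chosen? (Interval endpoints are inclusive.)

By right end: [1,2]  [4,8]  [7,9]  [10,11]  [13,14]  [8,15]  [15,16]  [19,20]  [17,21]
[1,2] uncovered → point at 2; [4,8] uncovered → point at 8; [10,11] uncovered → point at 11; [13,14] uncovered → point at 14; [15,16] uncovered → point at 16; [19,20] uncovered → point at 20.
Points: 2, 8, 11, 14, 16, 20 (6 total).

2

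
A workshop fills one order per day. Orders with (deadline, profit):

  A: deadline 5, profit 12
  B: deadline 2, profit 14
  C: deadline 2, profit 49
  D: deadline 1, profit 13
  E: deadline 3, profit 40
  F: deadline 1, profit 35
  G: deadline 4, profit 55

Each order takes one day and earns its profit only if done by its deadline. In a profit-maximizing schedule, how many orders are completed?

5

Take jobs in profit order; each goes to the latest open slot no later than its deadline.
Profit order: G=55 C=49 E=40 F=35 B=14 D=13 A=12
Assign: G→slot 4, C→slot 2, E→slot 3, F→slot 1, B skipped, D skipped, A→slot 5.
Slots: [1:F] [2:C] [3:E] [4:G] [5:A]
5 of 7 scheduled.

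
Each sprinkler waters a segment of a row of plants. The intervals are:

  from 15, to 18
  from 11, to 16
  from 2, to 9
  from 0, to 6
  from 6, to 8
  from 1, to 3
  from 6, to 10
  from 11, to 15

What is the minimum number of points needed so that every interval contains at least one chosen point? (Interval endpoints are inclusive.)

By right end: [1,3]  [0,6]  [6,8]  [2,9]  [6,10]  [11,15]  [11,16]  [15,18]
[1,3] uncovered → point at 3; [6,8] uncovered → point at 8; [11,15] uncovered → point at 15.
Points: 3, 8, 15 (3 total).

3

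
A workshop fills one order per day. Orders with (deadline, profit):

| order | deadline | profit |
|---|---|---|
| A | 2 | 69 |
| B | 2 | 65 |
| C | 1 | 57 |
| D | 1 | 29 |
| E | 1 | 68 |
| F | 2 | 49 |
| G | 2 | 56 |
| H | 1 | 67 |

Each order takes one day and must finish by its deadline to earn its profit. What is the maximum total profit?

137

Profit order: A=69 E=68 H=67 B=65 C=57 G=56 F=49 D=29
Assign: A→slot 2, E→slot 1, H skipped, B skipped, C skipped, G skipped, F skipped, D skipped.
Slots: [1:E] [2:A]
Profit = 68 + 69 = 137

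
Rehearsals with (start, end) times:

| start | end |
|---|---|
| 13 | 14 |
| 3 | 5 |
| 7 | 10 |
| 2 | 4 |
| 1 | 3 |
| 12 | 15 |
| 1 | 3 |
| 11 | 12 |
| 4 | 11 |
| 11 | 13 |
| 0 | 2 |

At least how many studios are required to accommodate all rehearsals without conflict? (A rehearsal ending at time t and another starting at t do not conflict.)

3

Events (time:±→running): 0:+→1 1:+→2 1:+→3 … peak 3.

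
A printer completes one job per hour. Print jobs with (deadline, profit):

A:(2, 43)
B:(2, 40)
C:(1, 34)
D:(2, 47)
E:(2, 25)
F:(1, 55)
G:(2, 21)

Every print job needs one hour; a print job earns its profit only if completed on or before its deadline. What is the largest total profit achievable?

102

Take jobs in profit order; each goes to the latest open slot no later than its deadline.
Profit order: F=55 D=47 A=43 B=40 C=34 E=25 G=21
Assign: F→slot 1, D→slot 2, A skipped, B skipped, C skipped, E skipped, G skipped.
Slots: [1:F] [2:D]
Profit = 55 + 47 = 102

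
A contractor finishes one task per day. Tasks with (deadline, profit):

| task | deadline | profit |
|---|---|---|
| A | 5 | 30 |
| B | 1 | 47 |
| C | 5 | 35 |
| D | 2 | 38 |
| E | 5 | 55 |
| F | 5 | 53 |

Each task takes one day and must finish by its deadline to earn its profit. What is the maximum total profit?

Take jobs in profit order; each goes to the latest open slot no later than its deadline.
By profit: E(d5,55), F(d5,53), B(d1,47), D(d2,38), C(d5,35), A(d5,30)
E→slot 5; F→slot 4; B→slot 1; D→slot 2; C→slot 3; A skipped.
Profit = 47 + 38 + 35 + 53 + 55 = 228

228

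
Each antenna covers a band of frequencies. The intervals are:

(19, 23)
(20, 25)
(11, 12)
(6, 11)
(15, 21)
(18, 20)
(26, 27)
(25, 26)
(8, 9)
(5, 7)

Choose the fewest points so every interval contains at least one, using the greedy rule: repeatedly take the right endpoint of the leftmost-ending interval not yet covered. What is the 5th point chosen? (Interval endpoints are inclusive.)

By right end: [5,7]  [8,9]  [6,11]  [11,12]  [18,20]  [15,21]  [19,23]  [20,25]  [25,26]  [26,27]
[5,7] uncovered → point at 7; [8,9] uncovered → point at 9; [11,12] uncovered → point at 12; [18,20] uncovered → point at 20; [25,26] uncovered → point at 26.
Points: 7, 9, 12, 20, 26 (5 total).

26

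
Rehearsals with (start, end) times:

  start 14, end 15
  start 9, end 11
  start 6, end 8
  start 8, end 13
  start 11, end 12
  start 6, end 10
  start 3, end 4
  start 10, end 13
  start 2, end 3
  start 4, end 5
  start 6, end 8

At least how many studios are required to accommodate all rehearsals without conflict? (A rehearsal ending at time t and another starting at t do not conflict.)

starts: [2, 3, 4, 6, 6, 6, 8, 9, 10, 11, 14]
ends:   [3, 4, 5, 8, 8, 10, 11, 12, 13, 13, 15]
s2→1 e3→0 s3→1 e4→0 s4→1 e5→0 s6→1 s6→2 s6→3  — peak 3.

3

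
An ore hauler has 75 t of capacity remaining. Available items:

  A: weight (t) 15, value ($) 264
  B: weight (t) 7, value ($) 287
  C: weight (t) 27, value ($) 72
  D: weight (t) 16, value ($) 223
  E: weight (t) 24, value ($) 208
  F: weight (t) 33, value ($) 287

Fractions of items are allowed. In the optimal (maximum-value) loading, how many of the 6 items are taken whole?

Sort by value per unit weight and fill in that order.
Order: B (287/7=41.00) > A (264/15=17.60) > D (223/16=13.94) > F (287/33=8.70) > E (208/24=8.67) > C (72/27=2.67)
Fill: take B (7 @ 287) → take A (15 @ 264) → take D (16 @ 223) → take F (33 @ 287) → take 4/24 of E → 34.67; 75/75 used.
4 item(s) taken whole; one partial (take 4/24 of E).

4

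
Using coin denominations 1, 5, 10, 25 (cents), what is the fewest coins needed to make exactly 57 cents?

5

57 − 2×25→7 − 1×5→2 − 2×1→0
Total coins = 2 + 1 + 2 = 5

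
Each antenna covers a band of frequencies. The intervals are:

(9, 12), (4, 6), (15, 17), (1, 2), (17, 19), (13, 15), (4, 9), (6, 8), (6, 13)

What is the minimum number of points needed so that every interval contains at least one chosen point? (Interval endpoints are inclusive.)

Process intervals by earliest right end; each time one isn't hit yet, stab at its right endpoint.
Sorted: [1,2] [4,6] [6,8] [4,9] [9,12] [6,13] [13,15] [15,17] [17,19]
{[1,2]} hit by 2; {[4,6],[6,8],[4,9]} hit by 6; {[9,12],[6,13]} hit by 12; {[13,15],[15,17]} hit by 15; {[17,19]} hit by 19.
Points: 2, 6, 12, 15, 19 (5 total).

5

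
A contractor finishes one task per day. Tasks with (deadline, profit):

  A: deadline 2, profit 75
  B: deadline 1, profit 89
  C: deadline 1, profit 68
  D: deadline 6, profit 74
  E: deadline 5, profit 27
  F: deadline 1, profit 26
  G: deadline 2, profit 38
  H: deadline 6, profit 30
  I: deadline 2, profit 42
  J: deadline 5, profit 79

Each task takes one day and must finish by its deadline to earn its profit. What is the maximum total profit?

374

Profit order: B=89 J=79 A=75 D=74 C=68 I=42 G=38 H=30 E=27 F=26
Assign: B→slot 1, J→slot 5, A→slot 2, D→slot 6, C skipped, I skipped, G skipped, H→slot 4, E→slot 3, F skipped.
Slots: [1:B] [2:A] [3:E] [4:H] [5:J] [6:D]
Profit = 89 + 75 + 27 + 30 + 79 + 74 = 374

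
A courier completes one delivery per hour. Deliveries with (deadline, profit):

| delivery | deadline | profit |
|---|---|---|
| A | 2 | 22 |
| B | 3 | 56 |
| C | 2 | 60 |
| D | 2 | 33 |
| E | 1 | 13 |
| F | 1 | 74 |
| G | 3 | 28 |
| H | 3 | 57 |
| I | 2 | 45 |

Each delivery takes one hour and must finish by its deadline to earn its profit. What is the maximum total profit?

Profit order: F=74 C=60 H=57 B=56 I=45 D=33 G=28 A=22 E=13
Assign: F→slot 1, C→slot 2, H→slot 3, B skipped, I skipped, D skipped, G skipped, A skipped, E skipped.
Slots: [1:F] [2:C] [3:H]
Profit = 74 + 60 + 57 = 191

191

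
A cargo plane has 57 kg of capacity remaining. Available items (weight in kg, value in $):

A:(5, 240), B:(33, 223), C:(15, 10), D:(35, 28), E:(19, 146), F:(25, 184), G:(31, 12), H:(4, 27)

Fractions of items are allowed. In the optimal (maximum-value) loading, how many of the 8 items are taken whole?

3

Greedy by value/weight ratio, highest first.
Ratios (sorted): A 48.00, E 7.68, F 7.36, B 6.76, H 6.75, D 0.80, C 0.67, G 0.39
take A (5 @ 240); take E (19 @ 146); take F (25 @ 184); take 8/33 of B → 54.06. Capacity used 57/57.
3 item(s) taken whole; one partial (take 8/33 of B).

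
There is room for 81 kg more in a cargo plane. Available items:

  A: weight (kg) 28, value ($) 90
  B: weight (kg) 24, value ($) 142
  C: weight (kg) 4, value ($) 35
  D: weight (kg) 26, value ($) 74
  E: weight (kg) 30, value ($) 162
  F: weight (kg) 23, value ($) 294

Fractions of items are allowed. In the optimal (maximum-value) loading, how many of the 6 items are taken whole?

4

Greedy by value/weight ratio, highest first.
Ratios (sorted): F 12.78, C 8.75, B 5.92, E 5.40, A 3.21, D 2.85
take F (23 @ 294); take C (4 @ 35); take B (24 @ 142); take E (30 @ 162). Capacity used 81/81.
4 item(s) taken whole.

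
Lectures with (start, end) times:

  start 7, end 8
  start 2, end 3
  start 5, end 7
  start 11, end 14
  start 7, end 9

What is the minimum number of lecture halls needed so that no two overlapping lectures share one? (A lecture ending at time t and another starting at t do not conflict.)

The answer is the maximum number of intervals overlapping at any instant.
Events (time:±→running): 2:+→1 3:-→0 5:+→1 7:-→0 7:+→1 7:+→2 … peak 2.

2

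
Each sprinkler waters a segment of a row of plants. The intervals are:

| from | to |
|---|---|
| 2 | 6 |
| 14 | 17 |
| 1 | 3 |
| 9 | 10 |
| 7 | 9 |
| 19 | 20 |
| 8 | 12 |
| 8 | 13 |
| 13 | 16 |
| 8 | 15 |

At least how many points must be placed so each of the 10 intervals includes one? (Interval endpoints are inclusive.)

Sorted: [1,3] [2,6] [7,9] [9,10] [8,12] [8,13] [8,15] [13,16] [14,17] [19,20]
{[1,3],[2,6]} hit by 3; {[7,9],[9,10],[8,12],[8,13],[8,15]} hit by 9; {[13,16],[14,17]} hit by 16; {[19,20]} hit by 20.
Points: 3, 9, 16, 20 (4 total).

4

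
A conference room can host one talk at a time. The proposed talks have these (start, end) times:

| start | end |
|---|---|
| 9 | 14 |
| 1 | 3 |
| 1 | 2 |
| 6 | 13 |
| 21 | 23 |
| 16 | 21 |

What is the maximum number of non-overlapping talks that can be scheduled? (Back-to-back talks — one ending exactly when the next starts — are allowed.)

4

By end time: (1,2), (1,3), (6,13), (9,14), (16,21), (21,23).
Pick (1,2); next start ≥ 2 → (6,13); next start ≥ 13 → (16,21); next start ≥ 21 → (21,23).
Selected 4 talks.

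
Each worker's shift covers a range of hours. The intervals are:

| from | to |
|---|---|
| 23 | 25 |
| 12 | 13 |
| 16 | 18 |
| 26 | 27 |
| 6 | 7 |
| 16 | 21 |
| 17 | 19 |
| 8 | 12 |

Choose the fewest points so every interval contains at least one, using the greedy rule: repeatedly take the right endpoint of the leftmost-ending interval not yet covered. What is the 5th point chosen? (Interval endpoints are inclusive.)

Process intervals by earliest right end; each time one isn't hit yet, stab at its right endpoint.
By right end: [6,7]  [8,12]  [12,13]  [16,18]  [17,19]  [16,21]  [23,25]  [26,27]
[6,7] uncovered → point at 7; [8,12] uncovered → point at 12; [16,18] uncovered → point at 18; [23,25] uncovered → point at 25; [26,27] uncovered → point at 27.
Points: 7, 12, 18, 25, 27 (5 total).

27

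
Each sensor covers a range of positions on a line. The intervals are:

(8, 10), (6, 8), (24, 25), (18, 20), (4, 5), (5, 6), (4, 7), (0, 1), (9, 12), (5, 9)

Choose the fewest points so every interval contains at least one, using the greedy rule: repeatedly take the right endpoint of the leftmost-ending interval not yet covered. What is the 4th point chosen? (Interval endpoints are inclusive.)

12

Process intervals by earliest right end; each time one isn't hit yet, stab at its right endpoint.
Sorted: [0,1] [4,5] [5,6] [4,7] [6,8] [5,9] [8,10] [9,12] [18,20] [24,25]
{[0,1]} hit by 1; {[4,5],[5,6],[4,7]} hit by 5; {[6,8],[5,9],[8,10]} hit by 8; {[9,12]} hit by 12; {[18,20]} hit by 20; {[24,25]} hit by 25.
Points: 1, 5, 8, 12, 20, 25 (6 total).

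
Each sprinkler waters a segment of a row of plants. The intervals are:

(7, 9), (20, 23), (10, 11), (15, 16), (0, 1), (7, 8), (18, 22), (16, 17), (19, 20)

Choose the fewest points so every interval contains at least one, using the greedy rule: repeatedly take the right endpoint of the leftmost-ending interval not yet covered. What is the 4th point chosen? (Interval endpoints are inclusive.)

Sorted: [0,1] [7,8] [7,9] [10,11] [15,16] [16,17] [19,20] [18,22] [20,23]
{[0,1]} hit by 1; {[7,8],[7,9]} hit by 8; {[10,11]} hit by 11; {[15,16],[16,17]} hit by 16; {[19,20],[18,22],[20,23]} hit by 20.
Points: 1, 8, 11, 16, 20 (5 total).

16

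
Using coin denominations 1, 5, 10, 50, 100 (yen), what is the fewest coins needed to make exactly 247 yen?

247 = 2×100 + 4×10 + 1×5 + 2×1
Total coins = 2 + 4 + 1 + 2 = 9

9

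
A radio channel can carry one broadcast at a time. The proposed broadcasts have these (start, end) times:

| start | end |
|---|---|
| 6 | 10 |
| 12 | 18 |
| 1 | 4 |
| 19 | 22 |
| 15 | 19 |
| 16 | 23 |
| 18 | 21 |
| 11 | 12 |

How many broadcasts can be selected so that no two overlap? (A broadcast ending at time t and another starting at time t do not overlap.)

5

Order by finish time; keep every interval that doesn't clash with the previous kept one.
By end time: (1,4), (6,10), (11,12), (12,18), (15,19), (18,21), (19,22), (16,23).
Pick (1,4); next start ≥ 4 → (6,10); next start ≥ 10 → (11,12); next start ≥ 12 → (12,18); next start ≥ 18 → (18,21).
Selected 5 broadcasts.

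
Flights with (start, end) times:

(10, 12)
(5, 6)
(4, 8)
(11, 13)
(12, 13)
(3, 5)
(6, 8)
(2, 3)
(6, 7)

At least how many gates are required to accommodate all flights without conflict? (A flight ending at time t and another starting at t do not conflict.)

The answer is the maximum number of intervals overlapping at any instant.
starts: [2, 3, 4, 5, 6, 6, 10, 11, 12]
ends:   [3, 5, 6, 7, 8, 8, 12, 13, 13]
s2→1 e3→0 s3→1 s4→2 e5→1 s5→2 e6→1 s6→2 s6→3  — peak 3.

3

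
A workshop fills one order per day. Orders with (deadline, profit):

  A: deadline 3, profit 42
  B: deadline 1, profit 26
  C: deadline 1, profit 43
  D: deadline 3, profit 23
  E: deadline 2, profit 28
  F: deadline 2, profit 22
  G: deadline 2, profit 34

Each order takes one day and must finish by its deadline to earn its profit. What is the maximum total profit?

Profit order: C=43 A=42 G=34 E=28 B=26 D=23 F=22
Assign: C→slot 1, A→slot 3, G→slot 2, E skipped, B skipped, D skipped, F skipped.
Slots: [1:C] [2:G] [3:A]
Profit = 43 + 34 + 42 = 119

119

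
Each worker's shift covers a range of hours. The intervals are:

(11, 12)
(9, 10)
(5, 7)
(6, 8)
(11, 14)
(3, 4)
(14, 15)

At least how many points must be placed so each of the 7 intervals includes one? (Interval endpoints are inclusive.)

5

Sort by right endpoint; whenever an interval is uncovered, place a point at its right end.
Sorted: [3,4] [5,7] [6,8] [9,10] [11,12] [11,14] [14,15]
{[3,4]} hit by 4; {[5,7],[6,8]} hit by 7; {[9,10]} hit by 10; {[11,12],[11,14]} hit by 12; {[14,15]} hit by 15.
Points: 4, 7, 10, 12, 15 (5 total).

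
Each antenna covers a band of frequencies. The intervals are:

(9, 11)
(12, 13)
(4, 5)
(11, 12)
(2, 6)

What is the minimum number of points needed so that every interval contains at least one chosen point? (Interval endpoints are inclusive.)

Sort by right endpoint; whenever an interval is uncovered, place a point at its right end.
Sorted: [4,5] [2,6] [9,11] [11,12] [12,13]
{[4,5],[2,6]} hit by 5; {[9,11],[11,12]} hit by 11; {[12,13]} hit by 13.
Points: 5, 11, 13 (3 total).

3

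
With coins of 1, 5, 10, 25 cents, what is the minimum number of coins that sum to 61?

61 − 2×25→11 − 1×10→1 − 1×1→0
Total coins = 2 + 1 + 1 = 4

4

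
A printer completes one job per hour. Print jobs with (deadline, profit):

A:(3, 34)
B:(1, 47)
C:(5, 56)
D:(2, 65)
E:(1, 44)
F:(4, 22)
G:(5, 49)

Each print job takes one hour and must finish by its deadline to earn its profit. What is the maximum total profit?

251

Sort by profit descending; place each in the latest free slot ≤ its deadline.
By profit: D(d2,65), C(d5,56), G(d5,49), B(d1,47), E(d1,44), A(d3,34), F(d4,22)
D→slot 2; C→slot 5; G→slot 4; B→slot 1; E skipped; A→slot 3; F skipped.
Profit = 47 + 65 + 34 + 49 + 56 = 251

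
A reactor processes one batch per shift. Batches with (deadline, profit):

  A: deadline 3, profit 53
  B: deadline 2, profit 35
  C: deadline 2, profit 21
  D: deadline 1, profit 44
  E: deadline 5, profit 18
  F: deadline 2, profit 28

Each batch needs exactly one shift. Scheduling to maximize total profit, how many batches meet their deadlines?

Take jobs in profit order; each goes to the latest open slot no later than its deadline.
By profit: A(d3,53), D(d1,44), B(d2,35), F(d2,28), C(d2,21), E(d5,18)
A→slot 3; D→slot 1; B→slot 2; F skipped; C skipped; E→slot 5.
4 of 6 scheduled.

4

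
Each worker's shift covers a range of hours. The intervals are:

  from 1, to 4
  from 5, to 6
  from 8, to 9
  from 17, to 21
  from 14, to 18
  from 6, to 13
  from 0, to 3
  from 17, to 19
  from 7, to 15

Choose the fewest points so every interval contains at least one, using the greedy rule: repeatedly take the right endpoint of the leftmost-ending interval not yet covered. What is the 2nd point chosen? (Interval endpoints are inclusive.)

6

Process intervals by earliest right end; each time one isn't hit yet, stab at its right endpoint.
By right end: [0,3]  [1,4]  [5,6]  [8,9]  [6,13]  [7,15]  [14,18]  [17,19]  [17,21]
[0,3] uncovered → point at 3; [5,6] uncovered → point at 6; [8,9] uncovered → point at 9; [14,18] uncovered → point at 18.
Points: 3, 6, 9, 18 (4 total).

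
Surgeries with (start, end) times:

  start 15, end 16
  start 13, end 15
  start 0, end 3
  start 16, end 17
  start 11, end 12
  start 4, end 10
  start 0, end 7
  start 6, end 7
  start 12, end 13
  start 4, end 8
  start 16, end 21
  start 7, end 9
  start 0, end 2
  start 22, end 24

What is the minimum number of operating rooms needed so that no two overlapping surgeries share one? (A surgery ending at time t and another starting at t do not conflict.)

Events (time:±→running): 0:+→1 0:+→2 0:+→3 2:-→2 3:-→1 4:+→2 4:+→3 6:+→4 … peak 4.

4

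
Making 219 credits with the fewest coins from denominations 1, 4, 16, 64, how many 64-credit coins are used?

3

219 = 3×64 + 1×16 + 2×4 + 3×1
Count of 64: 3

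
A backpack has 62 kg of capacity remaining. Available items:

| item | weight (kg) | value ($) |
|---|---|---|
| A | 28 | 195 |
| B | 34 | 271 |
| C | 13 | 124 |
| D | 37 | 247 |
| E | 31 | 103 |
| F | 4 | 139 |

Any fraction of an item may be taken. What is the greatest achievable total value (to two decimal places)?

Ratios (sorted): F 34.75, C 9.54, B 7.97, A 6.96, D 6.68, E 3.32
take F (4 @ 139); take C (13 @ 124); take B (34 @ 271); take 11/28 of A → 76.61. Capacity used 62/62.
Total value = 610.61

610.61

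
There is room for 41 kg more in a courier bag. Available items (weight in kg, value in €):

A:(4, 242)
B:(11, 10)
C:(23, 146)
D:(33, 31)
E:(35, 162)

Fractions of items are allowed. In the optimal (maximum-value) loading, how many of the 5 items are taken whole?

Sort by value per unit weight and fill in that order.
Ratios (sorted): A 60.50, C 6.35, E 4.63, D 0.94, B 0.91
take A (4 @ 242); take C (23 @ 146); take 14/35 of E → 64.80. Capacity used 41/41.
2 item(s) taken whole; one partial (take 14/35 of E).

2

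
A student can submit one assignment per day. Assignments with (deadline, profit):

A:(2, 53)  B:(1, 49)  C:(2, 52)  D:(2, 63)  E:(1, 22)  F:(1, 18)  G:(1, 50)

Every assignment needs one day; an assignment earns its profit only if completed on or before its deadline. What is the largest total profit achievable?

116

Take jobs in profit order; each goes to the latest open slot no later than its deadline.
Profit order: D=63 A=53 C=52 G=50 B=49 E=22 F=18
Assign: D→slot 2, A→slot 1, C skipped, G skipped, B skipped, E skipped, F skipped.
Slots: [1:A] [2:D]
Profit = 53 + 63 = 116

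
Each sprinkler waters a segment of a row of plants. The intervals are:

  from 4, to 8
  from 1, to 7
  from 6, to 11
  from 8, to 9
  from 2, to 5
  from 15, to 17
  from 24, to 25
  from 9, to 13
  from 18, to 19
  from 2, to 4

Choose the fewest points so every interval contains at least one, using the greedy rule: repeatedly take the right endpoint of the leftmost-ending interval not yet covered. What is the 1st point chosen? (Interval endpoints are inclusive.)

By right end: [2,4]  [2,5]  [1,7]  [4,8]  [8,9]  [6,11]  [9,13]  [15,17]  [18,19]  [24,25]
[2,4] uncovered → point at 4; [8,9] uncovered → point at 9; [15,17] uncovered → point at 17; [18,19] uncovered → point at 19; [24,25] uncovered → point at 25.
Points: 4, 9, 17, 19, 25 (5 total).

4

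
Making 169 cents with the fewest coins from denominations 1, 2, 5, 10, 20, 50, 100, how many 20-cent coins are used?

Greedy: take as many of the largest coin as possible, then repeat with the remainder.
169 − 1×100→69 − 1×50→19 − 1×10→9 − 1×5→4 − 2×2→0
Count of 20: 0

0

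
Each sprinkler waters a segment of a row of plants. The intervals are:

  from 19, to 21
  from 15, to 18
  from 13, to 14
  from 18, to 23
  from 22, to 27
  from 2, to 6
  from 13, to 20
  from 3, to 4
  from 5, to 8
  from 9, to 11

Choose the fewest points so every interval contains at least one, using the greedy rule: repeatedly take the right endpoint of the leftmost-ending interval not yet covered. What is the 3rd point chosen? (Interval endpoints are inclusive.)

Process intervals by earliest right end; each time one isn't hit yet, stab at its right endpoint.
By right end: [3,4]  [2,6]  [5,8]  [9,11]  [13,14]  [15,18]  [13,20]  [19,21]  [18,23]  [22,27]
[3,4] uncovered → point at 4; [5,8] uncovered → point at 8; [9,11] uncovered → point at 11; [13,14] uncovered → point at 14; [15,18] uncovered → point at 18; [19,21] uncovered → point at 21; [22,27] uncovered → point at 27.
Points: 4, 8, 11, 14, 18, 21, 27 (7 total).

11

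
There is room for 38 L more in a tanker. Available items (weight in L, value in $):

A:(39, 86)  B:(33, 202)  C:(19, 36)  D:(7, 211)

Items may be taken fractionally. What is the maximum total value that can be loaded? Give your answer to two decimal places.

Sort by value per unit weight and fill in that order.
Order: D (211/7=30.14) > B (202/33=6.12) > A (86/39=2.21) > C (36/19=1.89)
Fill: take D (7 @ 211) → take 31/33 of B → 189.76; 38/38 used.
Total value = 400.76

400.76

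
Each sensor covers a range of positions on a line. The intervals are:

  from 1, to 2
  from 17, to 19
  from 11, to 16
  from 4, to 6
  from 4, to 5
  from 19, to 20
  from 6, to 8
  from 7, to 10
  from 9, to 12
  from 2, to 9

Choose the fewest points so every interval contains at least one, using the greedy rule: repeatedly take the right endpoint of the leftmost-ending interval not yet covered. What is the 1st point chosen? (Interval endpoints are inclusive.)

2

Sorted: [1,2] [4,5] [4,6] [6,8] [2,9] [7,10] [9,12] [11,16] [17,19] [19,20]
{[1,2]} hit by 2; {[4,5],[4,6]} hit by 5; {[6,8],[2,9],[7,10]} hit by 8; {[9,12],[11,16]} hit by 12; {[17,19],[19,20]} hit by 19.
Points: 2, 5, 8, 12, 19 (5 total).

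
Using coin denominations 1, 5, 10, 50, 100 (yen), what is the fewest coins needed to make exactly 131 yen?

Greedy: take as many of the largest coin as possible, then repeat with the remainder.
131 = 1×100 + 3×10 + 1×1
Total coins = 1 + 3 + 1 = 5

5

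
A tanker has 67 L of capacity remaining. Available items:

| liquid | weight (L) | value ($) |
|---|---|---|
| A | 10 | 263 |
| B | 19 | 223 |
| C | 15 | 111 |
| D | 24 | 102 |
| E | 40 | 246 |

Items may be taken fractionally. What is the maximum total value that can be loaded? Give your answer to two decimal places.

738.45

Ratios (sorted): A 26.30, B 11.74, C 7.40, E 6.15, D 4.25
take A (10 @ 263); take B (19 @ 223); take C (15 @ 111); take 23/40 of E → 141.45. Capacity used 67/67.
Total value = 738.45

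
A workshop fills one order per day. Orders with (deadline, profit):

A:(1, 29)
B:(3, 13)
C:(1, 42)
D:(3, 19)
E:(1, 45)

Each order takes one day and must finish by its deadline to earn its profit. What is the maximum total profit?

77

Take jobs in profit order; each goes to the latest open slot no later than its deadline.
Profit order: E=45 C=42 A=29 D=19 B=13
Assign: E→slot 1, C skipped, A skipped, D→slot 3, B→slot 2.
Slots: [1:E] [2:B] [3:D]
Profit = 45 + 13 + 19 = 77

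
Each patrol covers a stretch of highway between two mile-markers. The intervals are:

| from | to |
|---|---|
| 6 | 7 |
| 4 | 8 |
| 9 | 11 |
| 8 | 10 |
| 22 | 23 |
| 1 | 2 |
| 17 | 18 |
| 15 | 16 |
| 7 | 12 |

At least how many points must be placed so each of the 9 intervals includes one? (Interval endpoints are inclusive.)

6

Sort by right endpoint; whenever an interval is uncovered, place a point at its right end.
Sorted: [1,2] [6,7] [4,8] [8,10] [9,11] [7,12] [15,16] [17,18] [22,23]
{[1,2]} hit by 2; {[6,7],[4,8]} hit by 7; {[8,10],[9,11],[7,12]} hit by 10; {[15,16]} hit by 16; {[17,18]} hit by 18; {[22,23]} hit by 23.
Points: 2, 7, 10, 16, 18, 23 (6 total).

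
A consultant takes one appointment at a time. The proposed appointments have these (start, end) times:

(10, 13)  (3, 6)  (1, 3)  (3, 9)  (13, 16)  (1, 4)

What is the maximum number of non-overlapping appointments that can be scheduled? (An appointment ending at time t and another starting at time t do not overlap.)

Sort by end time and greedily take each interval whose start is ≥ the last chosen end.
Sorted by end: (1,3)  (1,4)  (3,6)  (3,9)  (10,13)  (13,16)
take (1,3); skip (1,4); take (3,6); skip (3,9); take (10,13); take (13,16).
Selected 4 appointments.

4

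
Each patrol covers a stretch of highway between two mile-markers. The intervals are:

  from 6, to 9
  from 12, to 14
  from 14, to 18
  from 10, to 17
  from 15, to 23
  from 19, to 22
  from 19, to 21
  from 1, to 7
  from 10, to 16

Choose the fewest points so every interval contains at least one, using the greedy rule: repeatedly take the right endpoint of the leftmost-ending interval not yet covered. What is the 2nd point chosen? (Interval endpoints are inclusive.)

Process intervals by earliest right end; each time one isn't hit yet, stab at its right endpoint.
Sorted: [1,7] [6,9] [12,14] [10,16] [10,17] [14,18] [19,21] [19,22] [15,23]
{[1,7],[6,9]} hit by 7; {[12,14],[10,16],[10,17],[14,18]} hit by 14; {[19,21],[19,22],[15,23]} hit by 21.
Points: 7, 14, 21 (3 total).

14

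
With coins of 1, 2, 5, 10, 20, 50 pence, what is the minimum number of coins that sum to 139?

7

139 − 2×50→39 − 1×20→19 − 1×10→9 − 1×5→4 − 2×2→0
Total coins = 2 + 1 + 1 + 1 + 2 = 7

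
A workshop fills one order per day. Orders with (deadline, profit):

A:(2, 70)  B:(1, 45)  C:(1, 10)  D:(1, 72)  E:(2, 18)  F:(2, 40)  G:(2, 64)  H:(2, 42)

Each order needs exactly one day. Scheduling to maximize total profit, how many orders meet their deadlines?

2

Take jobs in profit order; each goes to the latest open slot no later than its deadline.
Profit order: D=72 A=70 G=64 B=45 H=42 F=40 E=18 C=10
Assign: D→slot 1, A→slot 2, G skipped, B skipped, H skipped, F skipped, E skipped, C skipped.
Slots: [1:D] [2:A]
2 of 8 scheduled.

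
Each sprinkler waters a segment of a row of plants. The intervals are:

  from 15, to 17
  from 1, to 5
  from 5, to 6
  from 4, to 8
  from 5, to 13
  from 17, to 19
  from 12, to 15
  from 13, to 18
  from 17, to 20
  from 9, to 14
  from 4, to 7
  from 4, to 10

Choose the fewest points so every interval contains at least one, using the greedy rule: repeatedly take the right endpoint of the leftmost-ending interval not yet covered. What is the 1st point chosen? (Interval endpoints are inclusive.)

5

Process intervals by earliest right end; each time one isn't hit yet, stab at its right endpoint.
By right end: [1,5]  [5,6]  [4,7]  [4,8]  [4,10]  [5,13]  [9,14]  [12,15]  [15,17]  [13,18]  [17,19]  [17,20]
[1,5] uncovered → point at 5; [9,14] uncovered → point at 14; [15,17] uncovered → point at 17.
Points: 5, 14, 17 (3 total).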